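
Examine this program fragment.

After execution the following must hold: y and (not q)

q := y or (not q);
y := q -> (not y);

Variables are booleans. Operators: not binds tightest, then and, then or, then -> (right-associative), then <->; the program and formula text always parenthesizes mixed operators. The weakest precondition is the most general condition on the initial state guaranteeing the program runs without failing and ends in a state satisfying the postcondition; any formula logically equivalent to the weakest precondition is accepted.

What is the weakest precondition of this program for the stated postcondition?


Working backward. After the program, y and (not q) must hold.
Before y := q -> (not y): (q -> (not y)) and (not q)
Before q := y or (not q): ((y or (not q)) -> (not y)) and (not (y or (not q)))
Answer: WP = ((y or (not q)) -> (not y)) and (not (y or (not q)))


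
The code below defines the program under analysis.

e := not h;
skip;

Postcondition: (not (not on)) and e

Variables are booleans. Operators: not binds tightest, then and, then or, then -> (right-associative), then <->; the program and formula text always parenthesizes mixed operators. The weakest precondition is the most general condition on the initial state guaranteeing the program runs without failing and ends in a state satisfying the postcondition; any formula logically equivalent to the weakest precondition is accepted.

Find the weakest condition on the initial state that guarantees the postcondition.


Working backward. After the program, the postcondition (not (not on)) and e must hold; in canonical form it is on and e.
Before skip: on and e
Before e := not h: on and (not h)
Answer: WP = on and (not h)


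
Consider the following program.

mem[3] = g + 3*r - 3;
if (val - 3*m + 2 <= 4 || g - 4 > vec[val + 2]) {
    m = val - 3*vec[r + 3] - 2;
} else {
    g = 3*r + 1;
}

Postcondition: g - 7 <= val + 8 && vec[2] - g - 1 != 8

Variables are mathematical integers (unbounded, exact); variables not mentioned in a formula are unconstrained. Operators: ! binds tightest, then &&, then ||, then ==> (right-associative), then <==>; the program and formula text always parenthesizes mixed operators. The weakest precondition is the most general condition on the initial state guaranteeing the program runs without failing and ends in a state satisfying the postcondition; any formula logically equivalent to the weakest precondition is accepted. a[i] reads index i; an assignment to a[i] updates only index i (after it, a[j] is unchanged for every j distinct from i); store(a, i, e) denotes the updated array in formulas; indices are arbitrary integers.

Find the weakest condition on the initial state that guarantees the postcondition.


Working backward. After the program, the postcondition g - 7 <= val + 8 && vec[2] - g - 1 != 8 must hold; in canonical form it is g <= val + 15 && vec[2] != g + 9.
Then branch requires g <= val + 15 && vec[2] != g + 9; else branch requires 3*r <= val + 14 && vec[2] != 3*r + 10.
Before the if: ((val <= 3*m + 2 || g > vec[val + 2] + 4) ==> (g <= val + 15 && vec[2] != g + 9)) && ((!(val <= 3*m + 2 || g > vec[val + 2] + 4)) ==> (3*r <= val + 14 && vec[2] != 3*r + 10))
Before mem[3] := g + 3*r - 3: ((val <= 3*m + 2 || g > vec[val + 2] + 4) ==> (g <= val + 15 && vec[2] != g + 9)) && ((!(val <= 3*m + 2 || g > vec[val + 2] + 4)) ==> (3*r <= val + 14 && vec[2] != 3*r + 10))
Answer: WP = ((val <= 3*m + 2 || g > vec[val + 2] + 4) ==> (g <= val + 15 && vec[2] != g + 9)) && ((!(val <= 3*m + 2 || g > vec[val + 2] + 4)) ==> (3*r <= val + 14 && vec[2] != 3*r + 10))


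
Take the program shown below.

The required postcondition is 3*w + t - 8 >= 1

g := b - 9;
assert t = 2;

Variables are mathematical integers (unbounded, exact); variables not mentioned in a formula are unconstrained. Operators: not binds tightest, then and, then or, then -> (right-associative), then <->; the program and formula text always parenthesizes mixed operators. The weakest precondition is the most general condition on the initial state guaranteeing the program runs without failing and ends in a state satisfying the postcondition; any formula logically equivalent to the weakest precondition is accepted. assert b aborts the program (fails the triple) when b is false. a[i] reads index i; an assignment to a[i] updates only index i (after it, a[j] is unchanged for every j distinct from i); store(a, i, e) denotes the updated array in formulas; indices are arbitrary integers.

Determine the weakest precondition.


Working backward. After the program, the postcondition 3*w + t - 8 >= 1 must hold; in canonical form it is t + 3*w >= 9.
Before assert t = 2: t = 2 and t + 3*w >= 9
Before g := b - 9: t = 2 and t + 3*w >= 9
Answer: WP = t = 2 and t + 3*w >= 9


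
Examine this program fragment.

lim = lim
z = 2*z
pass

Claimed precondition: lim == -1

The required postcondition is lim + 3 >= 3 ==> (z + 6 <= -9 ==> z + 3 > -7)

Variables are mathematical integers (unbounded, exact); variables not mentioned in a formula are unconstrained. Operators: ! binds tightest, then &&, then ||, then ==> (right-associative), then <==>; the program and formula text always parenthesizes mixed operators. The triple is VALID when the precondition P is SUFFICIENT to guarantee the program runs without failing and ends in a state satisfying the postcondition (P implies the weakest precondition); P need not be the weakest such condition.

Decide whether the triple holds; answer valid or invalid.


Working backward. After the program, the postcondition lim + 3 >= 3 ==> (z + 6 <= -9 ==> z + 3 > -7) must hold; in canonical form it is lim >= 0 ==> (z <= -15 ==> z > -10).
Before skip: lim >= 0 ==> (z <= -15 ==> z > -10)
Before z := 2*z: lim >= 0 ==> (2*z <= -15 ==> 2*z > -10)
Before lim := lim: lim >= 0 ==> (2*z <= -15 ==> 2*z > -10)
The weakest precondition is lim >= 0 ==> (2*z <= -15 ==> 2*z > -10).
Check whether lim == -1 implies it.
Every state satisfying the precondition satisfies the weakest precondition: the implication holds.
Answer: valid


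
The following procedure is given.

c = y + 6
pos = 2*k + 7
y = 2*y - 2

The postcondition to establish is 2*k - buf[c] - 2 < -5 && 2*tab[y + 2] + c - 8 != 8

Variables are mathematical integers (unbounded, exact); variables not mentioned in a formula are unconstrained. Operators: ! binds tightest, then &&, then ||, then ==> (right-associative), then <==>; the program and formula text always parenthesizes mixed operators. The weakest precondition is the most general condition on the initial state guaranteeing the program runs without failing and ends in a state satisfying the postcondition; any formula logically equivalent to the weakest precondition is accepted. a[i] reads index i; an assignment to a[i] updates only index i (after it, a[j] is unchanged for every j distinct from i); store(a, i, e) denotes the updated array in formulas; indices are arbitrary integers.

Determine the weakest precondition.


Working backward. After the program, the postcondition 2*k - buf[c] - 2 < -5 && 2*tab[y + 2] + c - 8 != 8 must hold; in canonical form it is 2*k < buf[c] - 3 && 2*tab[y + 2] + c != 16.
Before y := 2*y - 2: 2*k < buf[c] - 3 && 2*tab[2*y] + c != 16
Before pos := 2*k + 7: 2*k < buf[c] - 3 && 2*tab[2*y] + c != 16
Before c := y + 6: 2*k < buf[y + 6] - 3 && 2*tab[2*y] + y != 10
Answer: WP = 2*k < buf[y + 6] - 3 && 2*tab[2*y] + y != 10


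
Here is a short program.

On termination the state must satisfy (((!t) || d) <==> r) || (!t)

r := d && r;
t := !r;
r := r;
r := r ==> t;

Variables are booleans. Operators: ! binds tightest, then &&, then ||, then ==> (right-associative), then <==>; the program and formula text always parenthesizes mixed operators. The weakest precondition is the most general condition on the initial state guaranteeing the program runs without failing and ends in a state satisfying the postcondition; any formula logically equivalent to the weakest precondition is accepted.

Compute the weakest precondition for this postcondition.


Working backward. After the program, (((!t) || d) <==> r) || (!t) must hold.
Before r := r ==> t: (((!t) || d) <==> (r ==> t)) || (!t)
Before r := r: (((!t) || d) <==> (r ==> t)) || (!t)
Before t := !r: ((r || d) <==> (r ==> (!r))) || r
Before r := d && r: (((d && r) || d) <==> ((d && r) ==> (!(d && r)))) || (d && r)
Answer: WP = (((d && r) || d) <==> ((d && r) ==> (!(d && r)))) || (d && r)


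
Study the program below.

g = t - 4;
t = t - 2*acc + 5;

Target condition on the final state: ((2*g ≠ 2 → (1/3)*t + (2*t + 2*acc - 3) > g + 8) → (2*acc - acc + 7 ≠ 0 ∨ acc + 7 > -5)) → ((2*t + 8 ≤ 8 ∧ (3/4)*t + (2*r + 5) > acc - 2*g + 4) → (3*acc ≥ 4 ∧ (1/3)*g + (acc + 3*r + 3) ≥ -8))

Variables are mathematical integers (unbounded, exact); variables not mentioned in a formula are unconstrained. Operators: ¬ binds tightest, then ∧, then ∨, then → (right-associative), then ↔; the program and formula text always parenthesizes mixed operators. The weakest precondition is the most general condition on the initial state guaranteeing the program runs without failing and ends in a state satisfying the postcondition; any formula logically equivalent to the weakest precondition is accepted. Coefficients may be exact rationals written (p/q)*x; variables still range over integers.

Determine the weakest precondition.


Working backward. After the program, the postcondition ((2*g ≠ 2 → (1/3)*t + (2*t + 2*acc - 3) > g + 8) → (2*acc - acc + 7 ≠ 0 ∨ acc + 7 > -5)) → ((2*t + 8 ≤ 8 ∧ (3/4)*t + (2*r + 5) > acc - 2*g + 4) → (3*acc ≥ 4 ∧ (1/3)*g + (acc + 3*r + 3) ≥ -8)) must hold; in canonical form it is ((2*g ≠ 2 → 2*acc + (7/3)*t > g + 11) → (acc ≠ -7 ∨ acc > -12)) → ((2*t ≤ 0 ∧ 2*g + 2*r + (3/4)*t > acc - 1) → (3*acc ≥ 4 ∧ acc + (1/3)*g + 3*r ≥ -11)).
Before t := t - 2*acc + 5: ((2*g ≠ 2 → (7/3)*t > (8/3)*acc + g - 2/3) → (acc ≠ -7 ∨ acc > -12)) → ((2*t ≤ 4*acc - 10 ∧ 2*g + 2*r + (3/4)*t > (5/2)*acc - 19/4) → (3*acc ≥ 4 ∧ acc + (1/3)*g + 3*r ≥ -11))
Before g := t - 4: ((2*t ≠ 10 → (4/3)*t > (8/3)*acc - 14/3) → (acc ≠ -7 ∨ acc > -12)) → ((2*t ≤ 4*acc - 10 ∧ 2*r + (11/4)*t > (5/2)*acc + 13/4) → (3*acc ≥ 4 ∧ acc + 3*r + (1/3)*t ≥ -29/3))
Answer: WP = ((2*t ≠ 10 → (4/3)*t > (8/3)*acc - 14/3) → (acc ≠ -7 ∨ acc > -12)) → ((2*t ≤ 4*acc - 10 ∧ 2*r + (11/4)*t > (5/2)*acc + 13/4) → (3*acc ≥ 4 ∧ acc + 3*r + (1/3)*t ≥ -29/3))


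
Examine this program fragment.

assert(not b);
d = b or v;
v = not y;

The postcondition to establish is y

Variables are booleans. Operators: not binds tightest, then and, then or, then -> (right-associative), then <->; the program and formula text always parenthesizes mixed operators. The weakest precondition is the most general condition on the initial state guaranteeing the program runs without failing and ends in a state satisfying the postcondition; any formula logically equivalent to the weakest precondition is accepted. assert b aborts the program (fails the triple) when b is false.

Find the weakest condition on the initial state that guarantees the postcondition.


Working backward. After the program, y must hold.
Before v := not y: y
Before d := b or v: y
Before assert not b: (not b) and y
Answer: WP = (not b) and y


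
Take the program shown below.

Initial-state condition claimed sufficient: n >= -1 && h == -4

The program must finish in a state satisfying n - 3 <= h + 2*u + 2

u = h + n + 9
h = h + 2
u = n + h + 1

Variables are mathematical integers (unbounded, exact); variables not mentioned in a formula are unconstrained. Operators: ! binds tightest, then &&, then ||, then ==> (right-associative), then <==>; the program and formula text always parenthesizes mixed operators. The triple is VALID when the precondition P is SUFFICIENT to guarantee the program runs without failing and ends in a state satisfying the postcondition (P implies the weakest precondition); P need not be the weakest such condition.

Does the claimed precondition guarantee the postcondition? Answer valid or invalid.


Working backward. After the program, the postcondition n - 3 <= h + 2*u + 2 must hold; in canonical form it is n <= h + 2*u + 5.
Before u := n + h + 1: 3*h + n >= -7
Before h := h + 2: 3*h + n >= -13
Before u := h + n + 9: 3*h + n >= -13
The weakest precondition is 3*h + n >= -13.
Check whether n >= -1 && h == -4 implies it.
Every state satisfying the precondition satisfies the weakest precondition: the implication holds.
Answer: valid


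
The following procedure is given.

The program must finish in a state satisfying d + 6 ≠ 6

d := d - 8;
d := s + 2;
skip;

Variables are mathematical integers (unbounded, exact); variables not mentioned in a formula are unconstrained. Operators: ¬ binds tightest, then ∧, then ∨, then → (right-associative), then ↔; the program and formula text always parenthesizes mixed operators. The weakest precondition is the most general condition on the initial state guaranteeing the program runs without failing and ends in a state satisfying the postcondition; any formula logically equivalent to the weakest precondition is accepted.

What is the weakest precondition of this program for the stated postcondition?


Working backward. After the program, the postcondition d + 6 ≠ 6 must hold; in canonical form it is d ≠ 0.
Before skip: d ≠ 0
Before d := s + 2: s ≠ -2
Before d := d - 8: s ≠ -2
Answer: WP = s ≠ -2


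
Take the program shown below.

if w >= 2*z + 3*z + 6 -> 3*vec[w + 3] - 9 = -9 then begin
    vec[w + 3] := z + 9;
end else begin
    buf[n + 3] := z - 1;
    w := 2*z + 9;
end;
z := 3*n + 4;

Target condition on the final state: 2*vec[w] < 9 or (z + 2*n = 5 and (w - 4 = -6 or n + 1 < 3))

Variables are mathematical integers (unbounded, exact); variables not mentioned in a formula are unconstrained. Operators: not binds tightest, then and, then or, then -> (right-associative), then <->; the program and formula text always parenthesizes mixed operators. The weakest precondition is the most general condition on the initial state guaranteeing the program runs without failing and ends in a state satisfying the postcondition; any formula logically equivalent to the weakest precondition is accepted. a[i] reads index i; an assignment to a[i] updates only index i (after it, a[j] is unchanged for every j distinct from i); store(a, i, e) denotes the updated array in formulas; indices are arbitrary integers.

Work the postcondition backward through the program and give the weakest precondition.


Working backward. After the program, the postcondition 2*vec[w] < 9 or (z + 2*n = 5 and (w - 4 = -6 or n + 1 < 3)) must hold; in canonical form it is 2*vec[w] < 9 or (2*n + z = 5 and (w = -2 or n < 2)).
Before z := 3*n + 4: 2*vec[w] < 9 or (5*n = 1 and (w = -2 or n < 2))
Then branch requires 2*store(vec, w + 3, z + 9)[w] < 9 or (5*n = 1 and (w = -2 or n < 2)); else branch requires 2*vec[2*z + 9] < 9 or (5*n = 1 and (2*z = -11 or n < 2)).
Before the if: ((w >= 5*z + 6 -> 3*vec[w + 3] = 0) -> (2*store(vec, w + 3, z + 9)[w] < 9 or (5*n = 1 and (w = -2 or n < 2)))) and ((not (w >= 5*z + 6 -> 3*vec[w + 3] = 0)) -> (2*vec[2*z + 9] < 9 or (5*n = 1 and (2*z = -11 or n < 2))))
Answer: WP = ((w >= 5*z + 6 -> 3*vec[w + 3] = 0) -> (2*store(vec, w + 3, z + 9)[w] < 9 or (5*n = 1 and (w = -2 or n < 2)))) and ((not (w >= 5*z + 6 -> 3*vec[w + 3] = 0)) -> (2*vec[2*z + 9] < 9 or (5*n = 1 and (2*z = -11 or n < 2))))


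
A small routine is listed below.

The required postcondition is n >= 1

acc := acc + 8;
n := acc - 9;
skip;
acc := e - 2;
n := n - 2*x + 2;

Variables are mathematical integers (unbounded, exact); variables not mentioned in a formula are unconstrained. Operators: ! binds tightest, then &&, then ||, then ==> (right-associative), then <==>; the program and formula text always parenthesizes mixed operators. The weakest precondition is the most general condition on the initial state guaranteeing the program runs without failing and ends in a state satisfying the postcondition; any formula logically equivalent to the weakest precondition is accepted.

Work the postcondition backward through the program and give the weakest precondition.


Working backward. After the program, n >= 1 must hold.
Before n := n - 2*x + 2: n >= 2*x - 1
Before acc := e - 2: n >= 2*x - 1
Before skip: n >= 2*x - 1
Before n := acc - 9: acc >= 2*x + 8
Before acc := acc + 8: acc >= 2*x
Answer: WP = acc >= 2*x


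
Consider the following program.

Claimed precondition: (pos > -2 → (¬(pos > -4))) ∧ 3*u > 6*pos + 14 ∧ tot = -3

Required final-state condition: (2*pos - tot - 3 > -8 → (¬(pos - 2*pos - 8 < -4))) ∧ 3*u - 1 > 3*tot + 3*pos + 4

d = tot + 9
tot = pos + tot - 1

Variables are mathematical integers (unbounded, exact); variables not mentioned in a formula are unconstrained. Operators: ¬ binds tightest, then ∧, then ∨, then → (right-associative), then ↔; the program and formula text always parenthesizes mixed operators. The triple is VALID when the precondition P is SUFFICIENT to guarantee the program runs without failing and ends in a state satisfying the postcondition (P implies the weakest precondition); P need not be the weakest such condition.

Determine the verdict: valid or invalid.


Working backward. After the program, the postcondition (2*pos - tot - 3 > -8 → (¬(pos - 2*pos - 8 < -4))) ∧ 3*u - 1 > 3*tot + 3*pos + 4 must hold; in canonical form it is (2*pos > tot - 5 → (¬(pos > -4))) ∧ 3*u > 3*pos + 3*tot + 5.
Before tot := pos + tot - 1: (pos > tot - 6 → (¬(pos > -4))) ∧ 3*u > 6*pos + 3*tot + 2
Before d := tot + 9: (pos > tot - 6 → (¬(pos > -4))) ∧ 3*u > 6*pos + 3*tot + 2
The weakest precondition is (pos > tot - 6 → (¬(pos > -4))) ∧ 3*u > 6*pos + 3*tot + 2.
Check whether (pos > -2 → (¬(pos > -4))) ∧ 3*u > 6*pos + 14 ∧ tot = -3 implies it.
Countermodel: at the initial state pos = -3, tot = -3, u = -1, the precondition holds but the weakest precondition fails.
Answer: invalid


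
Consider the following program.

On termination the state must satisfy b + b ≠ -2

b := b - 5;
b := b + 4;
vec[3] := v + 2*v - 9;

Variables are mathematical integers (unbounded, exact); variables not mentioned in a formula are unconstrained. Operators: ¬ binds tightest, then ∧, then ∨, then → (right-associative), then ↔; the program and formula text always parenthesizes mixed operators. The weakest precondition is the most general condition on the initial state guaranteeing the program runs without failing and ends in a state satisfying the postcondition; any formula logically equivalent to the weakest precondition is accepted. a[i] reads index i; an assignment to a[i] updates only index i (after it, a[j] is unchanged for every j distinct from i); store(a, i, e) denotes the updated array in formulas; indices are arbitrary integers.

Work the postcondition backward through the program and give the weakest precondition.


Working backward. After the program, the postcondition b + b ≠ -2 must hold; in canonical form it is 2*b ≠ -2.
Before vec[3] := v + 2*v - 9: 2*b ≠ -2
Before b := b + 4: 2*b ≠ -10
Before b := b - 5: 2*b ≠ 0
Answer: WP = 2*b ≠ 0


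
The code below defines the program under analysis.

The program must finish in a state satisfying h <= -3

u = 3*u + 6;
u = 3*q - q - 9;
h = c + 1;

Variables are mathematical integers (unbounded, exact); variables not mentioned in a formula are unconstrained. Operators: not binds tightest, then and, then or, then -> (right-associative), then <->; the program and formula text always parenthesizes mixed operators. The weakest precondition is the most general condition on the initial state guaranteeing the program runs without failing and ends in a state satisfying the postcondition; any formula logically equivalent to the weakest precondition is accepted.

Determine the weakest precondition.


Working backward. After the program, h <= -3 must hold.
Before h := c + 1: c <= -4
Before u := 3*q - q - 9: c <= -4
Before u := 3*u + 6: c <= -4
Answer: WP = c <= -4


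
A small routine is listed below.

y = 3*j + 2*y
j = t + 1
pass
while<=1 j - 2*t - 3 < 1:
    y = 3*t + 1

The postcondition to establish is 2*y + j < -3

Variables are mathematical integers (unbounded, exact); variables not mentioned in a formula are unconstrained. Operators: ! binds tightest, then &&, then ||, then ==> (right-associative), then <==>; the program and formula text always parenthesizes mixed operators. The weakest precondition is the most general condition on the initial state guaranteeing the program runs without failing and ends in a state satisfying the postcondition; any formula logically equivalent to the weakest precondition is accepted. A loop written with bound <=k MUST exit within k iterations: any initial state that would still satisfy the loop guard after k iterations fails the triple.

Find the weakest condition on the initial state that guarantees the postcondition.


Working backward. After the program, the postcondition 2*y + j < -3 must hold; in canonical form it is j + 2*y < -3.
Before the loop (bound <=1), unroll the exhaustion recursion (WP_0 = exit-now case; WP_j = one more guarded iteration, up to j = 1):
  WP_0: (!(j < 2*t + 4)) && j + 2*y < -3
  WP_1: (j < 2*t + 4 ==> ((!(j < 2*t + 4)) && j + 6*t < -5)) && ((!(j < 2*t + 4)) ==> j + 2*y < -3)
So before the loop: (j < 2*t + 4 ==> ((!(j < 2*t + 4)) && j + 6*t < -5)) && ((!(j < 2*t + 4)) ==> j + 2*y < -3)
Before skip: (j < 2*t + 4 ==> ((!(j < 2*t + 4)) && j + 6*t < -5)) && ((!(j < 2*t + 4)) ==> j + 2*y < -3)
Before j := t + 1: (t > -3 ==> ((!(t > -3)) && 7*t < -6)) && ((!(t > -3)) ==> t + 2*y < -4)
Before y := 3*j + 2*y: (t > -3 ==> ((!(t > -3)) && 7*t < -6)) && ((!(t > -3)) ==> 6*j + t + 4*y < -4)
Answer: WP = (t > -3 ==> ((!(t > -3)) && 7*t < -6)) && ((!(t > -3)) ==> 6*j + t + 4*y < -4)


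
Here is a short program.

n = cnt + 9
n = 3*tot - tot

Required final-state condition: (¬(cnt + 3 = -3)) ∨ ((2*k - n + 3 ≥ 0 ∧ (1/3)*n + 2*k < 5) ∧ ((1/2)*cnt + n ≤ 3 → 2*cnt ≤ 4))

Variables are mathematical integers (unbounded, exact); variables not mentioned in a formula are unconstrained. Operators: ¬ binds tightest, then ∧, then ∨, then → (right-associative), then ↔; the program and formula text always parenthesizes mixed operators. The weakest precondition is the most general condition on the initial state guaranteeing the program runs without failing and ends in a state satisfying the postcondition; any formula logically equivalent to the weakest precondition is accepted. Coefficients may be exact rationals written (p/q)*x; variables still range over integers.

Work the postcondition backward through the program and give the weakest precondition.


Working backward. After the program, the postcondition (¬(cnt + 3 = -3)) ∨ ((2*k - n + 3 ≥ 0 ∧ (1/3)*n + 2*k < 5) ∧ ((1/2)*cnt + n ≤ 3 → 2*cnt ≤ 4)) must hold; in canonical form it is (¬(cnt = -6)) ∨ (2*k ≥ n - 3 ∧ 2*k + (1/3)*n < 5 ∧ ((1/2)*cnt + n ≤ 3 → 2*cnt ≤ 4)).
Before n := 3*tot - tot: (¬(cnt = -6)) ∨ (2*k ≥ 2*tot - 3 ∧ 2*k + (2/3)*tot < 5 ∧ ((1/2)*cnt + 2*tot ≤ 3 → 2*cnt ≤ 4))
Before n := cnt + 9: (¬(cnt = -6)) ∨ (2*k ≥ 2*tot - 3 ∧ 2*k + (2/3)*tot < 5 ∧ ((1/2)*cnt + 2*tot ≤ 3 → 2*cnt ≤ 4))
Answer: WP = (¬(cnt = -6)) ∨ (2*k ≥ 2*tot - 3 ∧ 2*k + (2/3)*tot < 5 ∧ ((1/2)*cnt + 2*tot ≤ 3 → 2*cnt ≤ 4))


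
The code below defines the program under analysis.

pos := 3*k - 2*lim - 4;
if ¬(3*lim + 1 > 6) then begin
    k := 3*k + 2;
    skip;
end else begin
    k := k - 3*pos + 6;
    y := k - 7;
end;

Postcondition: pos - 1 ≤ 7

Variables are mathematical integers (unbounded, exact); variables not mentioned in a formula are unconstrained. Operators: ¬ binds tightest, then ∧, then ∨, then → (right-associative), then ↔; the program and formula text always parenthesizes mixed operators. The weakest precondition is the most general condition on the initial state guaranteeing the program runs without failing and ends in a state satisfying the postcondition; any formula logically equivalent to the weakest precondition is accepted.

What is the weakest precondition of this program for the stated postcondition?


Working backward. After the program, the postcondition pos - 1 ≤ 7 must hold; in canonical form it is pos ≤ 8.
Then branch requires pos ≤ 8; else branch requires pos ≤ 8.
Before the if: ((¬(3*lim > 5)) → pos ≤ 8) ∧ (3*lim > 5 → pos ≤ 8)
Before pos := 3*k - 2*lim - 4: ((¬(3*lim > 5)) → 3*k ≤ 2*lim + 12) ∧ (3*lim > 5 → 3*k ≤ 2*lim + 12)
Answer: WP = ((¬(3*lim > 5)) → 3*k ≤ 2*lim + 12) ∧ (3*lim > 5 → 3*k ≤ 2*lim + 12)


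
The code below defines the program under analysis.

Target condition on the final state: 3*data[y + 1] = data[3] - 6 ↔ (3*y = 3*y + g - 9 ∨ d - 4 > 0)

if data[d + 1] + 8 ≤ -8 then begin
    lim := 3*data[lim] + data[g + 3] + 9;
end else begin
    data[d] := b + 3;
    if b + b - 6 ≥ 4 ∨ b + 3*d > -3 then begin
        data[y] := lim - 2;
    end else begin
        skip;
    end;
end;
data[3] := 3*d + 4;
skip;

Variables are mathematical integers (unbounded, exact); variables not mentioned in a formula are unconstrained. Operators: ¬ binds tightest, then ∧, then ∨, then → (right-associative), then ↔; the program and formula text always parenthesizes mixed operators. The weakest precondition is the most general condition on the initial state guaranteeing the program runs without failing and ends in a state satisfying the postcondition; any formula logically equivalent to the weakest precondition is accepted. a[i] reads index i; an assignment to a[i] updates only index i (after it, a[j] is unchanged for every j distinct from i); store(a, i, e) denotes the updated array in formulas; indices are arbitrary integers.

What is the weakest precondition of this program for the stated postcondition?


Working backward. After the program, the postcondition 3*data[y + 1] = data[3] - 6 ↔ (3*y = 3*y + g - 9 ∨ d - 4 > 0) must hold; in canonical form it is 3*data[y + 1] = data[3] - 6 ↔ (g = 9 ∨ d > 4).
Before skip: 3*data[y + 1] = data[3] - 6 ↔ (g = 9 ∨ d > 4)
Before data[3] := 3*d + 4: 3*store(data, 3, 3*d + 4)[y + 1] = 3*d - 2 ↔ (g = 9 ∨ d > 4)
Then branch requires 3*store(data, 3, 3*d + 4)[y + 1] = 3*d - 2 ↔ (g = 9 ∨ d > 4); else branch requires ((2*b ≥ 10 ∨ b + 3*d > -3) → (3*store(store(store(data, d, b + 3), y, lim - 2), 3, 3*d + 4)[y + 1] = 3*d - 2 ↔ (g = 9 ∨ d > 4))) ∧ ((¬(2*b ≥ 10 ∨ b + 3*d > -3)) → (3*store(store(data, d, b + 3), 3, 3*d + 4)[y + 1] = 3*d - 2 ↔ (g = 9 ∨ d > 4))).
Before the if: (data[d + 1] ≤ -16 → (3*store(data, 3, 3*d + 4)[y + 1] = 3*d - 2 ↔ (g = 9 ∨ d > 4))) ∧ ((¬(data[d + 1] ≤ -16)) → (((2*b ≥ 10 ∨ b + 3*d > -3) → (3*store(store(store(data, d, b + 3), y, lim - 2), 3, 3*d + 4)[y + 1] = 3*d - 2 ↔ (g = 9 ∨ d > 4))) ∧ ((¬(2*b ≥ 10 ∨ b + 3*d > -3)) → (3*store(store(data, d, b + 3), 3, 3*d + 4)[y + 1] = 3*d - 2 ↔ (g = 9 ∨ d > 4)))))
Answer: WP = (data[d + 1] ≤ -16 → (3*store(data, 3, 3*d + 4)[y + 1] = 3*d - 2 ↔ (g = 9 ∨ d > 4))) ∧ ((¬(data[d + 1] ≤ -16)) → (((2*b ≥ 10 ∨ b + 3*d > -3) → (3*store(store(store(data, d, b + 3), y, lim - 2), 3, 3*d + 4)[y + 1] = 3*d - 2 ↔ (g = 9 ∨ d > 4))) ∧ ((¬(2*b ≥ 10 ∨ b + 3*d > -3)) → (3*store(store(data, d, b + 3), 3, 3*d + 4)[y + 1] = 3*d - 2 ↔ (g = 9 ∨ d > 4)))))


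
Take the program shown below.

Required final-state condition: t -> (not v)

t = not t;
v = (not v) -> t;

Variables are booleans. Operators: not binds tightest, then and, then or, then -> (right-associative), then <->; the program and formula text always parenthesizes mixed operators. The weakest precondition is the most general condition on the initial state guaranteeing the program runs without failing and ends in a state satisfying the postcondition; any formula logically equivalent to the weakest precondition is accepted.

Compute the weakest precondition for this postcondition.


Working backward. After the program, t -> (not v) must hold.
Before v := (not v) -> t: t -> (not ((not v) -> t))
Before t := not t: (not t) -> (not ((not v) -> (not t)))
Answer: WP = (not t) -> (not ((not v) -> (not t)))


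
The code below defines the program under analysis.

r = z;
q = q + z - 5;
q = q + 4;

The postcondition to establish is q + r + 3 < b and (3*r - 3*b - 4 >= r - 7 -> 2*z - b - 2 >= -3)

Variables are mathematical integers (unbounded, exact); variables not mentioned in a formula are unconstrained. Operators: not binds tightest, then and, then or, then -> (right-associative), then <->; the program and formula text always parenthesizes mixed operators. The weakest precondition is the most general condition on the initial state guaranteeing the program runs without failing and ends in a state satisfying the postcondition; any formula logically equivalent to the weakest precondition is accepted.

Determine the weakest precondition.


Working backward. After the program, the postcondition q + r + 3 < b and (3*r - 3*b - 4 >= r - 7 -> 2*z - b - 2 >= -3) must hold; in canonical form it is q + r < b - 3 and (2*r >= 3*b - 3 -> 2*z >= b - 1).
Before q := q + 4: q + r < b - 7 and (2*r >= 3*b - 3 -> 2*z >= b - 1)
Before q := q + z - 5: q + r + z < b - 2 and (2*r >= 3*b - 3 -> 2*z >= b - 1)
Before r := z: q + 2*z < b - 2 and (2*z >= 3*b - 3 -> 2*z >= b - 1)
Answer: WP = q + 2*z < b - 2 and (2*z >= 3*b - 3 -> 2*z >= b - 1)


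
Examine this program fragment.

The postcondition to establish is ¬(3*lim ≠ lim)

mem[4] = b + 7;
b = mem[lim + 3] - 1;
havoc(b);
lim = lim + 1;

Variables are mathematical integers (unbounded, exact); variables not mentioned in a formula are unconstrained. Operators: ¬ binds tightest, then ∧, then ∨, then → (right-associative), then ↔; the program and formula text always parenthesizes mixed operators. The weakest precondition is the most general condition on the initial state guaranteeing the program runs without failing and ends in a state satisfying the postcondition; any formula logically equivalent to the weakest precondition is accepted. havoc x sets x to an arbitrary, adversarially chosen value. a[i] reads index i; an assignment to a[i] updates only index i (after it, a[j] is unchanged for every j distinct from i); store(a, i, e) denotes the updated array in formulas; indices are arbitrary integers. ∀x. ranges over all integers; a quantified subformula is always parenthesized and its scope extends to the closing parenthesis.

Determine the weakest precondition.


Working backward. After the program, the postcondition ¬(3*lim ≠ lim) must hold; in canonical form it is ¬(2*lim ≠ 0).
Before lim := lim + 1: ¬(2*lim ≠ -2)
Before havoc b: ¬(2*lim ≠ -2)
Before b := mem[lim + 3] - 1: ¬(2*lim ≠ -2)
Before mem[4] := b + 7: ¬(2*lim ≠ -2)
Answer: WP = ¬(2*lim ≠ -2)


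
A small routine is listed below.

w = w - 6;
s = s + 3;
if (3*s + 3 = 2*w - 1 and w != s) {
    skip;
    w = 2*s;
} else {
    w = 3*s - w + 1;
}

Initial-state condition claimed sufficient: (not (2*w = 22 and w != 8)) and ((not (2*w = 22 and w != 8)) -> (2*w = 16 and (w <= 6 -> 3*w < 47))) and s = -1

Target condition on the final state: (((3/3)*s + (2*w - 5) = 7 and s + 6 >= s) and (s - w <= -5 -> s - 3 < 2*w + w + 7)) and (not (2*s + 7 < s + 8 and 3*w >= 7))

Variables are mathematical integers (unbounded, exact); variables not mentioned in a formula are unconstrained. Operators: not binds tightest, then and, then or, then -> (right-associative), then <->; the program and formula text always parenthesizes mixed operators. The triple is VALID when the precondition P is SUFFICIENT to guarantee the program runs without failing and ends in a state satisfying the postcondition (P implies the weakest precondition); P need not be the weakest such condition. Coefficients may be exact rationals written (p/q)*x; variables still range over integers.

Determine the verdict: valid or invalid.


Working backward. After the program, the postcondition (((3/3)*s + (2*w - 5) = 7 and s + 6 >= s) and (s - w <= -5 -> s - 3 < 2*w + w + 7)) and (not (2*s + 7 < s + 8 and 3*w >= 7)) must hold; in canonical form it is s + 2*w = 12 and (s <= w - 5 -> s < 3*w + 10) and (not (s < 1 and 3*w >= 7)).
Then branch requires 5*s = 12 and (s >= 5 -> 5*s > -10) and (not (s < 1 and 6*s >= 7)); else branch requires 7*s = 2*w + 10 and (w <= 2*s - 4 -> 3*w < 8*s + 13) and (not (s < 1 and 9*s >= 3*w + 4)).
Before the if: ((3*s = 2*w - 4 and w != s) -> (5*s = 12 and (s >= 5 -> 5*s > -10) and (not (s < 1 and 6*s >= 7)))) and ((not (3*s = 2*w - 4 and w != s)) -> (7*s = 2*w + 10 and (w <= 2*s - 4 -> 3*w < 8*s + 13) and (not (s < 1 and 9*s >= 3*w + 4))))
Before s := s + 3: ((3*s = 2*w - 13 and w != s + 3) -> (5*s = -3 and (s >= 2 -> 5*s > -25) and (not (s < -2 and 6*s >= -11)))) and ((not (3*s = 2*w - 13 and w != s + 3)) -> (7*s = 2*w - 11 and (w <= 2*s + 2 -> 3*w < 8*s + 37) and (not (s < -2 and 9*s >= 3*w - 23))))
Before w := w - 6: ((3*s = 2*w - 25 and w != s + 9) -> (5*s = -3 and (s >= 2 -> 5*s > -25) and (not (s < -2 and 6*s >= -11)))) and ((not (3*s = 2*w - 25 and w != s + 9)) -> (7*s = 2*w - 23 and (w <= 2*s + 8 -> 3*w < 8*s + 55) and (not (s < -2 and 9*s >= 3*w - 41))))
The weakest precondition is ((3*s = 2*w - 25 and w != s + 9) -> (5*s = -3 and (s >= 2 -> 5*s > -25) and (not (s < -2 and 6*s >= -11)))) and ((not (3*s = 2*w - 25 and w != s + 9)) -> (7*s = 2*w - 23 and (w <= 2*s + 8 -> 3*w < 8*s + 55) and (not (s < -2 and 9*s >= 3*w - 41)))).
Check whether (not (2*w = 22 and w != 8)) and ((not (2*w = 22 and w != 8)) -> (2*w = 16 and (w <= 6 -> 3*w < 47))) and s = -1 implies it.
Every state satisfying the precondition satisfies the weakest precondition: the implication holds.
Answer: valid


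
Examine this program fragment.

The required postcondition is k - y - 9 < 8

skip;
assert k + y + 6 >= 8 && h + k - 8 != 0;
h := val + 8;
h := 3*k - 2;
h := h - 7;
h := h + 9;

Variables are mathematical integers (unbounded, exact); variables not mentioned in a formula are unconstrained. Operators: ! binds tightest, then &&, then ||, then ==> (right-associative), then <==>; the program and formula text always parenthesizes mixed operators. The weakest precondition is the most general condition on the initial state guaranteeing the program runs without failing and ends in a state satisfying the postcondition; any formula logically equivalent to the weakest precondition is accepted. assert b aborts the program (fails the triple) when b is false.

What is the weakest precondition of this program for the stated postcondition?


Working backward. After the program, the postcondition k - y - 9 < 8 must hold; in canonical form it is k < y + 17.
Before h := h + 9: k < y + 17
Before h := h - 7: k < y + 17
Before h := 3*k - 2: k < y + 17
Before h := val + 8: k < y + 17
Before assert k + y + 6 >= 8 && h + k - 8 != 0: k + y >= 2 && h + k != 8 && k < y + 17
Before skip: k + y >= 2 && h + k != 8 && k < y + 17
Answer: WP = k + y >= 2 && h + k != 8 && k < y + 17


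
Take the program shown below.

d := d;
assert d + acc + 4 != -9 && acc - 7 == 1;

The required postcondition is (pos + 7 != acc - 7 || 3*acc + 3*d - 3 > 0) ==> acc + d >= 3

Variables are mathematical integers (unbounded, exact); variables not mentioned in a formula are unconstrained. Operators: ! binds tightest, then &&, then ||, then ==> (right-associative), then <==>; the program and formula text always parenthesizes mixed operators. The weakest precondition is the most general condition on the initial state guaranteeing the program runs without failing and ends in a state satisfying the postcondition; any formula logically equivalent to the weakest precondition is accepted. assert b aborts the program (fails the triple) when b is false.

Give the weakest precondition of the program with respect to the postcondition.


Working backward. After the program, the postcondition (pos + 7 != acc - 7 || 3*acc + 3*d - 3 > 0) ==> acc + d >= 3 must hold; in canonical form it is (pos != acc - 14 || 3*acc + 3*d > 3) ==> acc + d >= 3.
Before assert d + acc + 4 != -9 && acc - 7 == 1: acc + d != -13 && acc == 8 && ((pos != acc - 14 || 3*acc + 3*d > 3) ==> acc + d >= 3)
Before d := d: acc + d != -13 && acc == 8 && ((pos != acc - 14 || 3*acc + 3*d > 3) ==> acc + d >= 3)
Answer: WP = acc + d != -13 && acc == 8 && ((pos != acc - 14 || 3*acc + 3*d > 3) ==> acc + d >= 3)


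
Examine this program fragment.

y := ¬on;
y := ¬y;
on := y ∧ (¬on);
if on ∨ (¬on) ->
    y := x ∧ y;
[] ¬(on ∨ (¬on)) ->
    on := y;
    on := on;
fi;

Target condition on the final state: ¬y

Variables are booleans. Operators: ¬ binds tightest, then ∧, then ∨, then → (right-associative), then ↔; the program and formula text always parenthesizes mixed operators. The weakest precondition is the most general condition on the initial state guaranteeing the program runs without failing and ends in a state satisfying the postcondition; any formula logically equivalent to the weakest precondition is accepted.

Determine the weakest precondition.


Working backward. After the program, ¬y must hold.
Then branch requires ¬(x ∧ y); else branch requires ¬y.
Before the if: ¬(x ∧ y)
Before on := y ∧ (¬on): ¬(x ∧ y)
Before y := ¬y: ¬(x ∧ (¬y))
Before y := ¬on: ¬(x ∧ on)
Answer: WP = ¬(x ∧ on)


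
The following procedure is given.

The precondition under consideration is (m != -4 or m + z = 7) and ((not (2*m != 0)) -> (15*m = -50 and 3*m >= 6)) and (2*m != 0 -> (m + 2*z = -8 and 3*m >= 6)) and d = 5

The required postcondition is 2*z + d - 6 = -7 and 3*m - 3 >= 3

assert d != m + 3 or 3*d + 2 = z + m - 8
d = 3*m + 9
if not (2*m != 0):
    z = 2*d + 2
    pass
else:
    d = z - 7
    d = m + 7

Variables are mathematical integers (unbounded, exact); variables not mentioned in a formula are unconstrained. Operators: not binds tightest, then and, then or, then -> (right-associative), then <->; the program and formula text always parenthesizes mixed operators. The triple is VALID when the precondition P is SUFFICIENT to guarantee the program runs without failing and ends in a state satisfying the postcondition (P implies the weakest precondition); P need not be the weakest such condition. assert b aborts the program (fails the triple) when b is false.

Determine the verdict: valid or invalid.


Working backward. After the program, the postcondition 2*z + d - 6 = -7 and 3*m - 3 >= 3 must hold; in canonical form it is d + 2*z = -1 and 3*m >= 6.
Then branch requires 5*d = -5 and 3*m >= 6; else branch requires m + 2*z = -8 and 3*m >= 6.
Before the if: ((not (2*m != 0)) -> (5*d = -5 and 3*m >= 6)) and (2*m != 0 -> (m + 2*z = -8 and 3*m >= 6))
Before d := 3*m + 9: ((not (2*m != 0)) -> (15*m = -50 and 3*m >= 6)) and (2*m != 0 -> (m + 2*z = -8 and 3*m >= 6))
Before assert d != m + 3 or 3*d + 2 = z + m - 8: (d != m + 3 or 3*d = m + z - 10) and ((not (2*m != 0)) -> (15*m = -50 and 3*m >= 6)) and (2*m != 0 -> (m + 2*z = -8 and 3*m >= 6))
The weakest precondition is (d != m + 3 or 3*d = m + z - 10) and ((not (2*m != 0)) -> (15*m = -50 and 3*m >= 6)) and (2*m != 0 -> (m + 2*z = -8 and 3*m >= 6)).
Check whether (m != -4 or m + z = 7) and ((not (2*m != 0)) -> (15*m = -50 and 3*m >= 6)) and (2*m != 0 -> (m + 2*z = -8 and 3*m >= 6)) and d = 5 implies it.
Countermodel: at the initial state d = 5, m = 2, z = -5, the precondition holds but the weakest precondition fails.
Answer: invalid


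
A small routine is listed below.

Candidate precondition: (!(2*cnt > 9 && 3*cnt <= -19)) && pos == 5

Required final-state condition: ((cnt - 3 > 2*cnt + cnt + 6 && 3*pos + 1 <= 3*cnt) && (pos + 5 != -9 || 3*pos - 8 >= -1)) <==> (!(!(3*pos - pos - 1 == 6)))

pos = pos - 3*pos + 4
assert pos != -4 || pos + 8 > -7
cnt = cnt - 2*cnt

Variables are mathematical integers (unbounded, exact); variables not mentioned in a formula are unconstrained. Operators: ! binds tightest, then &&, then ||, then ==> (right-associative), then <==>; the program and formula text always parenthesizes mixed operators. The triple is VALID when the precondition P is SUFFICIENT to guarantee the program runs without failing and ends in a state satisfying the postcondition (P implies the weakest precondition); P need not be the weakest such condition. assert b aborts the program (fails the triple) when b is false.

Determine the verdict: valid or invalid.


Working backward. After the program, the postcondition ((cnt - 3 > 2*cnt + cnt + 6 && 3*pos + 1 <= 3*cnt) && (pos + 5 != -9 || 3*pos - 8 >= -1)) <==> (!(!(3*pos - pos - 1 == 6))) must hold; in canonical form it is (2*cnt < -9 && 3*pos <= 3*cnt - 1 && (pos != -14 || 3*pos >= 7)) <==> 2*pos == 7.
Before cnt := cnt - 2*cnt: (2*cnt > 9 && 3*cnt + 3*pos <= -1 && (pos != -14 || 3*pos >= 7)) <==> 2*pos == 7
Before assert pos != -4 || pos + 8 > -7: (pos != -4 || pos > -15) && ((2*cnt > 9 && 3*cnt + 3*pos <= -1 && (pos != -14 || 3*pos >= 7)) <==> 2*pos == 7)
Before pos := pos - 3*pos + 4: (2*pos != 8 || 2*pos < 19) && ((2*cnt > 9 && 3*cnt <= 6*pos - 13 && (2*pos != 18 || 6*pos <= 5)) <==> 4*pos == 1)
The weakest precondition is (2*pos != 8 || 2*pos < 19) && ((2*cnt > 9 && 3*cnt <= 6*pos - 13 && (2*pos != 18 || 6*pos <= 5)) <==> 4*pos == 1).
Check whether (!(2*cnt > 9 && 3*cnt <= -19)) && pos == 5 implies it.
Countermodel: at the initial state cnt = 5, pos = 5, the precondition holds but the weakest precondition fails.
Answer: invalid
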